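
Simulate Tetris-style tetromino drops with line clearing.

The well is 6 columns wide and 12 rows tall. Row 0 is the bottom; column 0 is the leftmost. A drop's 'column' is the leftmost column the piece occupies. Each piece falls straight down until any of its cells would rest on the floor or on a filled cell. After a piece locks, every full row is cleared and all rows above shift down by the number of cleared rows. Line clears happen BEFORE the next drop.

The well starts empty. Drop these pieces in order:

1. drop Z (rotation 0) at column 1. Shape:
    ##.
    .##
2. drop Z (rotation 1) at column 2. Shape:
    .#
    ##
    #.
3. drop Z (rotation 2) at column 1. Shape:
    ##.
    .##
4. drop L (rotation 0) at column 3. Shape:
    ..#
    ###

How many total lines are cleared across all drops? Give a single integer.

Drop 1: Z rot0 at col 1 lands with bottom-row=0; cleared 0 line(s) (total 0); column heights now [0 2 2 1 0 0], max=2
Drop 2: Z rot1 at col 2 lands with bottom-row=2; cleared 0 line(s) (total 0); column heights now [0 2 4 5 0 0], max=5
Drop 3: Z rot2 at col 1 lands with bottom-row=5; cleared 0 line(s) (total 0); column heights now [0 7 7 6 0 0], max=7
Drop 4: L rot0 at col 3 lands with bottom-row=6; cleared 0 line(s) (total 0); column heights now [0 7 7 7 7 8], max=8

Answer: 0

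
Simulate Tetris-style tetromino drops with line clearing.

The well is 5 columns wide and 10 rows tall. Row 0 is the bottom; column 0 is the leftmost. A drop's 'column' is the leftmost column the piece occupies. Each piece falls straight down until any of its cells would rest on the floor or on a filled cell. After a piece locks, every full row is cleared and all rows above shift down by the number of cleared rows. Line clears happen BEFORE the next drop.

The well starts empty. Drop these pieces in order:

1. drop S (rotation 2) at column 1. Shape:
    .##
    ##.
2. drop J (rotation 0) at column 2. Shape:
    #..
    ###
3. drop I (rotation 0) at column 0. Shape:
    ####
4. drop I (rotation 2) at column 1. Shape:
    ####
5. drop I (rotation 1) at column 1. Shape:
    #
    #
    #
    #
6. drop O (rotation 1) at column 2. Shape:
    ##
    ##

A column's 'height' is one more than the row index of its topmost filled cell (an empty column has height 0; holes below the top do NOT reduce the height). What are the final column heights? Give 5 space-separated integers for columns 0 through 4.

Drop 1: S rot2 at col 1 lands with bottom-row=0; cleared 0 line(s) (total 0); column heights now [0 1 2 2 0], max=2
Drop 2: J rot0 at col 2 lands with bottom-row=2; cleared 0 line(s) (total 0); column heights now [0 1 4 3 3], max=4
Drop 3: I rot0 at col 0 lands with bottom-row=4; cleared 0 line(s) (total 0); column heights now [5 5 5 5 3], max=5
Drop 4: I rot2 at col 1 lands with bottom-row=5; cleared 0 line(s) (total 0); column heights now [5 6 6 6 6], max=6
Drop 5: I rot1 at col 1 lands with bottom-row=6; cleared 0 line(s) (total 0); column heights now [5 10 6 6 6], max=10
Drop 6: O rot1 at col 2 lands with bottom-row=6; cleared 0 line(s) (total 0); column heights now [5 10 8 8 6], max=10

Answer: 5 10 8 8 6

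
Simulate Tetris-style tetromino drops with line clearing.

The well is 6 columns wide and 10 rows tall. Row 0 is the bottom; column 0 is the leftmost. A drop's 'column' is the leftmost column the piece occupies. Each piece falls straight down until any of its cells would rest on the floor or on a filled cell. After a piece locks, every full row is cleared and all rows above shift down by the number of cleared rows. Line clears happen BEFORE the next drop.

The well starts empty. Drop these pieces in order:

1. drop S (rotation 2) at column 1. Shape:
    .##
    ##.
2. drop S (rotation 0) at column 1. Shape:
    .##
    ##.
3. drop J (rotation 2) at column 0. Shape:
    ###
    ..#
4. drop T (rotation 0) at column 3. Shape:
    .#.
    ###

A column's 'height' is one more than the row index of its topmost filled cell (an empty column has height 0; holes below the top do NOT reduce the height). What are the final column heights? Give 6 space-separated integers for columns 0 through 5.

Drop 1: S rot2 at col 1 lands with bottom-row=0; cleared 0 line(s) (total 0); column heights now [0 1 2 2 0 0], max=2
Drop 2: S rot0 at col 1 lands with bottom-row=2; cleared 0 line(s) (total 0); column heights now [0 3 4 4 0 0], max=4
Drop 3: J rot2 at col 0 lands with bottom-row=4; cleared 0 line(s) (total 0); column heights now [6 6 6 4 0 0], max=6
Drop 4: T rot0 at col 3 lands with bottom-row=4; cleared 0 line(s) (total 0); column heights now [6 6 6 5 6 5], max=6

Answer: 6 6 6 5 6 5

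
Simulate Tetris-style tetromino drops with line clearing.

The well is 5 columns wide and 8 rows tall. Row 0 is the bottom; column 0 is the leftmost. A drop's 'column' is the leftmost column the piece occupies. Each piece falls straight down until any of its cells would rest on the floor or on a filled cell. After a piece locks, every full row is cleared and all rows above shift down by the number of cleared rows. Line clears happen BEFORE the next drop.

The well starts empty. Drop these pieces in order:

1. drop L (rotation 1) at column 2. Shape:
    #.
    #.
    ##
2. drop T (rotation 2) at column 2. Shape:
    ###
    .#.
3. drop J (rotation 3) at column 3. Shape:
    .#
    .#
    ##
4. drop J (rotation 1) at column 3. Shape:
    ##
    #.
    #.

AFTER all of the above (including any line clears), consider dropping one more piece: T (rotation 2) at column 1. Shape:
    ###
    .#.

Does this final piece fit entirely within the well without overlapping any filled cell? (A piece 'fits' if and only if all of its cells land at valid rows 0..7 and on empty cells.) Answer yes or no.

Drop 1: L rot1 at col 2 lands with bottom-row=0; cleared 0 line(s) (total 0); column heights now [0 0 3 1 0], max=3
Drop 2: T rot2 at col 2 lands with bottom-row=2; cleared 0 line(s) (total 0); column heights now [0 0 4 4 4], max=4
Drop 3: J rot3 at col 3 lands with bottom-row=4; cleared 0 line(s) (total 0); column heights now [0 0 4 5 7], max=7
Drop 4: J rot1 at col 3 lands with bottom-row=5; cleared 0 line(s) (total 0); column heights now [0 0 4 8 8], max=8
Test piece T rot2 at col 1 (width 3): heights before test = [0 0 4 8 8]; fits = False

Answer: no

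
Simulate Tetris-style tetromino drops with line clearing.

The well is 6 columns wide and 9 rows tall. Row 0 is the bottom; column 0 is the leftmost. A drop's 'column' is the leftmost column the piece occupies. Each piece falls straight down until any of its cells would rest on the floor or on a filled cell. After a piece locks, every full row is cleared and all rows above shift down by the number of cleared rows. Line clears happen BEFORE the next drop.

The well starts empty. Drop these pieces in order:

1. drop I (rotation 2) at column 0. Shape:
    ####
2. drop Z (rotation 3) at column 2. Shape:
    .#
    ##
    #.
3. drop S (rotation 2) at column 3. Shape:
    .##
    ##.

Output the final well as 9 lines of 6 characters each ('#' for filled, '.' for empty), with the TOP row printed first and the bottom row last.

Answer: ......
......
......
....##
...##.
...#..
..##..
..#...
####..

Derivation:
Drop 1: I rot2 at col 0 lands with bottom-row=0; cleared 0 line(s) (total 0); column heights now [1 1 1 1 0 0], max=1
Drop 2: Z rot3 at col 2 lands with bottom-row=1; cleared 0 line(s) (total 0); column heights now [1 1 3 4 0 0], max=4
Drop 3: S rot2 at col 3 lands with bottom-row=4; cleared 0 line(s) (total 0); column heights now [1 1 3 5 6 6], max=6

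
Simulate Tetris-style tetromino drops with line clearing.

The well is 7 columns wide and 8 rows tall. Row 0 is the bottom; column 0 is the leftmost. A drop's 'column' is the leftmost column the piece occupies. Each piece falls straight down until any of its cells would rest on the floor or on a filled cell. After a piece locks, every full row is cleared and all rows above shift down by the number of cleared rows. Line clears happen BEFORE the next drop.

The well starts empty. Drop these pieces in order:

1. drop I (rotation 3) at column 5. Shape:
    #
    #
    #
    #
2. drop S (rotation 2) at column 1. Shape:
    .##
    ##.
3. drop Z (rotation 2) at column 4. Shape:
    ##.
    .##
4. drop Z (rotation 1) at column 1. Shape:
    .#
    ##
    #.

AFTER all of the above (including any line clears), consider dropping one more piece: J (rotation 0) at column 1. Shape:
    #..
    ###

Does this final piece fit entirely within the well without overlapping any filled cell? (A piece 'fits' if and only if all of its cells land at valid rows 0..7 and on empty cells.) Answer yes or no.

Answer: yes

Derivation:
Drop 1: I rot3 at col 5 lands with bottom-row=0; cleared 0 line(s) (total 0); column heights now [0 0 0 0 0 4 0], max=4
Drop 2: S rot2 at col 1 lands with bottom-row=0; cleared 0 line(s) (total 0); column heights now [0 1 2 2 0 4 0], max=4
Drop 3: Z rot2 at col 4 lands with bottom-row=4; cleared 0 line(s) (total 0); column heights now [0 1 2 2 6 6 5], max=6
Drop 4: Z rot1 at col 1 lands with bottom-row=1; cleared 0 line(s) (total 0); column heights now [0 3 4 2 6 6 5], max=6
Test piece J rot0 at col 1 (width 3): heights before test = [0 3 4 2 6 6 5]; fits = True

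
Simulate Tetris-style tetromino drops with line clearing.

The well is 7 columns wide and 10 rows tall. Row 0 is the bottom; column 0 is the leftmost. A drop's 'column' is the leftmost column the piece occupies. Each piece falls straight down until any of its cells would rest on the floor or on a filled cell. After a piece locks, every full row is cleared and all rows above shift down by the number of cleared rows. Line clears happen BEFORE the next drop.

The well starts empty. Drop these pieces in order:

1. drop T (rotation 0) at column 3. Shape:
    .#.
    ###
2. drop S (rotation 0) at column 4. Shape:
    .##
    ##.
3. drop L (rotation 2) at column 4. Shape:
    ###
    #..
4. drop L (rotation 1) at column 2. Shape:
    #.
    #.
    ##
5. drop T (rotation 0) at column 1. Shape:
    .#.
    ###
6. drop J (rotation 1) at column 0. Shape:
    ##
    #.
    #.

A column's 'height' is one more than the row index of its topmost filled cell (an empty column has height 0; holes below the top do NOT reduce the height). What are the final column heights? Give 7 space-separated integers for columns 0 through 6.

Answer: 5 5 5 2 4 4 4

Derivation:
Drop 1: T rot0 at col 3 lands with bottom-row=0; cleared 0 line(s) (total 0); column heights now [0 0 0 1 2 1 0], max=2
Drop 2: S rot0 at col 4 lands with bottom-row=2; cleared 0 line(s) (total 0); column heights now [0 0 0 1 3 4 4], max=4
Drop 3: L rot2 at col 4 lands with bottom-row=3; cleared 0 line(s) (total 0); column heights now [0 0 0 1 5 5 5], max=5
Drop 4: L rot1 at col 2 lands with bottom-row=1; cleared 0 line(s) (total 0); column heights now [0 0 4 2 5 5 5], max=5
Drop 5: T rot0 at col 1 lands with bottom-row=4; cleared 0 line(s) (total 0); column heights now [0 5 6 5 5 5 5], max=6
Drop 6: J rot1 at col 0 lands with bottom-row=3; cleared 1 line(s) (total 1); column heights now [5 5 5 2 4 4 4], max=5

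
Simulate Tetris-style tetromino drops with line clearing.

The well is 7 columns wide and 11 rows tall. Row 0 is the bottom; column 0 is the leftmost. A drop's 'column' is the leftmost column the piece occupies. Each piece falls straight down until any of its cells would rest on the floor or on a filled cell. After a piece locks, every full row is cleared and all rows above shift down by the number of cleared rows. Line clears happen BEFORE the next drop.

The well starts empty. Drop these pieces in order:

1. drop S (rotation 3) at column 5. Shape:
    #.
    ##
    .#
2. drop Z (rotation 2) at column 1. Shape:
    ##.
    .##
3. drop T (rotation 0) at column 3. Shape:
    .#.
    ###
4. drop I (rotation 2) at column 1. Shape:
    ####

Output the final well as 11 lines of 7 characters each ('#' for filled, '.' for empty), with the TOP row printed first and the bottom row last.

Drop 1: S rot3 at col 5 lands with bottom-row=0; cleared 0 line(s) (total 0); column heights now [0 0 0 0 0 3 2], max=3
Drop 2: Z rot2 at col 1 lands with bottom-row=0; cleared 0 line(s) (total 0); column heights now [0 2 2 1 0 3 2], max=3
Drop 3: T rot0 at col 3 lands with bottom-row=3; cleared 0 line(s) (total 0); column heights now [0 2 2 4 5 4 2], max=5
Drop 4: I rot2 at col 1 lands with bottom-row=5; cleared 0 line(s) (total 0); column heights now [0 6 6 6 6 4 2], max=6

Answer: .......
.......
.......
.......
.......
.####..
....#..
...###.
.....#.
.##..##
..##..#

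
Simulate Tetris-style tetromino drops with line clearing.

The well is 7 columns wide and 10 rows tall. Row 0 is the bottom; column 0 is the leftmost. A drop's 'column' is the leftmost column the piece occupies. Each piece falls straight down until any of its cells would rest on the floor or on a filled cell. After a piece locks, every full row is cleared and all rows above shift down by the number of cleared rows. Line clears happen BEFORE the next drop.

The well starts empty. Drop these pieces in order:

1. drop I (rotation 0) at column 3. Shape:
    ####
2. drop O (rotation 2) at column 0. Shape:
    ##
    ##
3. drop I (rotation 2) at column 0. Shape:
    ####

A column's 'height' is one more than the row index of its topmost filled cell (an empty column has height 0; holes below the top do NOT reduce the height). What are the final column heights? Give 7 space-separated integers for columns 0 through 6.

Answer: 3 3 3 3 1 1 1

Derivation:
Drop 1: I rot0 at col 3 lands with bottom-row=0; cleared 0 line(s) (total 0); column heights now [0 0 0 1 1 1 1], max=1
Drop 2: O rot2 at col 0 lands with bottom-row=0; cleared 0 line(s) (total 0); column heights now [2 2 0 1 1 1 1], max=2
Drop 3: I rot2 at col 0 lands with bottom-row=2; cleared 0 line(s) (total 0); column heights now [3 3 3 3 1 1 1], max=3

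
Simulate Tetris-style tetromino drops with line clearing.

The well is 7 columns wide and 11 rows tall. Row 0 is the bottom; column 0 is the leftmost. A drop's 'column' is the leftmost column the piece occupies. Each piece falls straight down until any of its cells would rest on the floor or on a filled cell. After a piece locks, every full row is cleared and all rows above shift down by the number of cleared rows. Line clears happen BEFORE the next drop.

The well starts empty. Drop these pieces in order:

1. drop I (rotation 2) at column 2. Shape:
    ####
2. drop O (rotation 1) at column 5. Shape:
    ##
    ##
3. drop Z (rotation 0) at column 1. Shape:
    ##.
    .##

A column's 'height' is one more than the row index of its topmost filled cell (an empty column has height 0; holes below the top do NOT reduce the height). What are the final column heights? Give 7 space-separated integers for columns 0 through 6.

Answer: 0 3 3 2 1 3 3

Derivation:
Drop 1: I rot2 at col 2 lands with bottom-row=0; cleared 0 line(s) (total 0); column heights now [0 0 1 1 1 1 0], max=1
Drop 2: O rot1 at col 5 lands with bottom-row=1; cleared 0 line(s) (total 0); column heights now [0 0 1 1 1 3 3], max=3
Drop 3: Z rot0 at col 1 lands with bottom-row=1; cleared 0 line(s) (total 0); column heights now [0 3 3 2 1 3 3], max=3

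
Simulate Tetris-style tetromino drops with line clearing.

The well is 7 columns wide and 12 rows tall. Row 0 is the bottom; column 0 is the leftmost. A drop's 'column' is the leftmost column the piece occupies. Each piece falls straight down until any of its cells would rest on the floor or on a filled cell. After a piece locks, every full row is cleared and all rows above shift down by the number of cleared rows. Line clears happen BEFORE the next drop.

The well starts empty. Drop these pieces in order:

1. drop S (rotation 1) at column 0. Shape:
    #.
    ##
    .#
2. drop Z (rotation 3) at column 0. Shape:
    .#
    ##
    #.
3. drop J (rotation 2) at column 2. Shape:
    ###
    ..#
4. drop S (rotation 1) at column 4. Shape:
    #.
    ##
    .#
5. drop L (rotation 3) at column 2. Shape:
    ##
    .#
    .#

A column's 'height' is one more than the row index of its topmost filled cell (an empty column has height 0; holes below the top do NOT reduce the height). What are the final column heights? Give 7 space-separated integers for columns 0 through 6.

Answer: 5 6 5 5 4 3 0

Derivation:
Drop 1: S rot1 at col 0 lands with bottom-row=0; cleared 0 line(s) (total 0); column heights now [3 2 0 0 0 0 0], max=3
Drop 2: Z rot3 at col 0 lands with bottom-row=3; cleared 0 line(s) (total 0); column heights now [5 6 0 0 0 0 0], max=6
Drop 3: J rot2 at col 2 lands with bottom-row=0; cleared 0 line(s) (total 0); column heights now [5 6 2 2 2 0 0], max=6
Drop 4: S rot1 at col 4 lands with bottom-row=1; cleared 0 line(s) (total 0); column heights now [5 6 2 2 4 3 0], max=6
Drop 5: L rot3 at col 2 lands with bottom-row=2; cleared 0 line(s) (total 0); column heights now [5 6 5 5 4 3 0], max=6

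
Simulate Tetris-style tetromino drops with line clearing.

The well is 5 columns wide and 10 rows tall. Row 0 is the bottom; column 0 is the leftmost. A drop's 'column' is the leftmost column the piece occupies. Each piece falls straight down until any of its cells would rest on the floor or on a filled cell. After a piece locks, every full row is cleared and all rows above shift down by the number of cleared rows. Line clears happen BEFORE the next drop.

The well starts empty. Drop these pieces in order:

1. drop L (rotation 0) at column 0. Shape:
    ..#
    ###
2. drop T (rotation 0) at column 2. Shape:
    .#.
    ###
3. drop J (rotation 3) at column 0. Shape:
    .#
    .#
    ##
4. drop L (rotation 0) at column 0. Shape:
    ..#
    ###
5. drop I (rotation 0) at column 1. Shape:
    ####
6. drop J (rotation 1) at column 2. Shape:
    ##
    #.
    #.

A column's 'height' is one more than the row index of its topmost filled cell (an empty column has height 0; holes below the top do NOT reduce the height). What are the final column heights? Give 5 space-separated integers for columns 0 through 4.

Drop 1: L rot0 at col 0 lands with bottom-row=0; cleared 0 line(s) (total 0); column heights now [1 1 2 0 0], max=2
Drop 2: T rot0 at col 2 lands with bottom-row=2; cleared 0 line(s) (total 0); column heights now [1 1 3 4 3], max=4
Drop 3: J rot3 at col 0 lands with bottom-row=1; cleared 0 line(s) (total 0); column heights now [2 4 3 4 3], max=4
Drop 4: L rot0 at col 0 lands with bottom-row=4; cleared 0 line(s) (total 0); column heights now [5 5 6 4 3], max=6
Drop 5: I rot0 at col 1 lands with bottom-row=6; cleared 0 line(s) (total 0); column heights now [5 7 7 7 7], max=7
Drop 6: J rot1 at col 2 lands with bottom-row=7; cleared 0 line(s) (total 0); column heights now [5 7 10 10 7], max=10

Answer: 5 7 10 10 7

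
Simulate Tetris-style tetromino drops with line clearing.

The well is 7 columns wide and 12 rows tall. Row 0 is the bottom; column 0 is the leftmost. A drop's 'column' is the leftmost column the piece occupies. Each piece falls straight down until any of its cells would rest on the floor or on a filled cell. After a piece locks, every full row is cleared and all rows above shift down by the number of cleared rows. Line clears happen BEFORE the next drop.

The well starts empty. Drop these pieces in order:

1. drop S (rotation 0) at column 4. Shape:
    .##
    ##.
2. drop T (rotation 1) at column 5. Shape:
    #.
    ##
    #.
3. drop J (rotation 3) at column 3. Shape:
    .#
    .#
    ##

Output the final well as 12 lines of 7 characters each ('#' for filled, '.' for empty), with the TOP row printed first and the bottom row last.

Drop 1: S rot0 at col 4 lands with bottom-row=0; cleared 0 line(s) (total 0); column heights now [0 0 0 0 1 2 2], max=2
Drop 2: T rot1 at col 5 lands with bottom-row=2; cleared 0 line(s) (total 0); column heights now [0 0 0 0 1 5 4], max=5
Drop 3: J rot3 at col 3 lands with bottom-row=1; cleared 0 line(s) (total 0); column heights now [0 0 0 2 4 5 4], max=5

Answer: .......
.......
.......
.......
.......
.......
.......
.....#.
....###
....##.
...####
....##.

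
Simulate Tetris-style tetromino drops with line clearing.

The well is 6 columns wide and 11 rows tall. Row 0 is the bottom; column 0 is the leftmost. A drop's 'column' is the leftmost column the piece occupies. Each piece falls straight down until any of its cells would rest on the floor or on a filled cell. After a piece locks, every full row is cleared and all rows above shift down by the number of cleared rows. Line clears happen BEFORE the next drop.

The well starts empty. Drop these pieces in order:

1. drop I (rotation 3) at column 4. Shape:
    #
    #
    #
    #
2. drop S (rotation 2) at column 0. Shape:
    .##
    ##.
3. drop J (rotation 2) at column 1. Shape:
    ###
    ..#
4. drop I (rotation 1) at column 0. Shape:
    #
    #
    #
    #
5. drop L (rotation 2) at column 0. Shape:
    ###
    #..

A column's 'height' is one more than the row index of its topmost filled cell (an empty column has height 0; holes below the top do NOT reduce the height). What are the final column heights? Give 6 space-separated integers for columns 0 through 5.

Drop 1: I rot3 at col 4 lands with bottom-row=0; cleared 0 line(s) (total 0); column heights now [0 0 0 0 4 0], max=4
Drop 2: S rot2 at col 0 lands with bottom-row=0; cleared 0 line(s) (total 0); column heights now [1 2 2 0 4 0], max=4
Drop 3: J rot2 at col 1 lands with bottom-row=1; cleared 0 line(s) (total 0); column heights now [1 3 3 3 4 0], max=4
Drop 4: I rot1 at col 0 lands with bottom-row=1; cleared 0 line(s) (total 0); column heights now [5 3 3 3 4 0], max=5
Drop 5: L rot2 at col 0 lands with bottom-row=5; cleared 0 line(s) (total 0); column heights now [7 7 7 3 4 0], max=7

Answer: 7 7 7 3 4 0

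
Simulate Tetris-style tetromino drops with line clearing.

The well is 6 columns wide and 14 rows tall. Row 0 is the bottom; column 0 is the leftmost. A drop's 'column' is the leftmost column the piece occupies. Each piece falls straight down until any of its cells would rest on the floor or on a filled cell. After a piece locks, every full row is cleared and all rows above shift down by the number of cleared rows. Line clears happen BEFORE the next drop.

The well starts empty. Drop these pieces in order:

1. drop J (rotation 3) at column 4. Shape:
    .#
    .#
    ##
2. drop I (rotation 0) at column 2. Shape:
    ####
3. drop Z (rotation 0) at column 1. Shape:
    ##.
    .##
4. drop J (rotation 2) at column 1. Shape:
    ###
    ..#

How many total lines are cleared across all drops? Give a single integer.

Drop 1: J rot3 at col 4 lands with bottom-row=0; cleared 0 line(s) (total 0); column heights now [0 0 0 0 1 3], max=3
Drop 2: I rot0 at col 2 lands with bottom-row=3; cleared 0 line(s) (total 0); column heights now [0 0 4 4 4 4], max=4
Drop 3: Z rot0 at col 1 lands with bottom-row=4; cleared 0 line(s) (total 0); column heights now [0 6 6 5 4 4], max=6
Drop 4: J rot2 at col 1 lands with bottom-row=5; cleared 0 line(s) (total 0); column heights now [0 7 7 7 4 4], max=7

Answer: 0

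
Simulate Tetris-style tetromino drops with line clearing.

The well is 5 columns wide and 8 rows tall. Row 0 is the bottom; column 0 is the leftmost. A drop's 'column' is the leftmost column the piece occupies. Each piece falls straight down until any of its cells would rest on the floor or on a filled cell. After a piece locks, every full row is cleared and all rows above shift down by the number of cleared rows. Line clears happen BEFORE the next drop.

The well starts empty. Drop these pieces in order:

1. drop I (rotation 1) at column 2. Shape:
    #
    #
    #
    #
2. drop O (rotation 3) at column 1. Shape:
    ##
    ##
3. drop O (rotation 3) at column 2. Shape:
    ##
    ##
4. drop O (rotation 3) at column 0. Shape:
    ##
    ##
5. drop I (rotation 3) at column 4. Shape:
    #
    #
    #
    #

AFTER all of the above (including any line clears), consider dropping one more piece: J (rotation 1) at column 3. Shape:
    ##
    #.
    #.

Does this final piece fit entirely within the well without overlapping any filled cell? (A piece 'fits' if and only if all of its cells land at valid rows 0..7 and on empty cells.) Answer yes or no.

Answer: no

Derivation:
Drop 1: I rot1 at col 2 lands with bottom-row=0; cleared 0 line(s) (total 0); column heights now [0 0 4 0 0], max=4
Drop 2: O rot3 at col 1 lands with bottom-row=4; cleared 0 line(s) (total 0); column heights now [0 6 6 0 0], max=6
Drop 3: O rot3 at col 2 lands with bottom-row=6; cleared 0 line(s) (total 0); column heights now [0 6 8 8 0], max=8
Drop 4: O rot3 at col 0 lands with bottom-row=6; cleared 0 line(s) (total 0); column heights now [8 8 8 8 0], max=8
Drop 5: I rot3 at col 4 lands with bottom-row=0; cleared 0 line(s) (total 0); column heights now [8 8 8 8 4], max=8
Test piece J rot1 at col 3 (width 2): heights before test = [8 8 8 8 4]; fits = False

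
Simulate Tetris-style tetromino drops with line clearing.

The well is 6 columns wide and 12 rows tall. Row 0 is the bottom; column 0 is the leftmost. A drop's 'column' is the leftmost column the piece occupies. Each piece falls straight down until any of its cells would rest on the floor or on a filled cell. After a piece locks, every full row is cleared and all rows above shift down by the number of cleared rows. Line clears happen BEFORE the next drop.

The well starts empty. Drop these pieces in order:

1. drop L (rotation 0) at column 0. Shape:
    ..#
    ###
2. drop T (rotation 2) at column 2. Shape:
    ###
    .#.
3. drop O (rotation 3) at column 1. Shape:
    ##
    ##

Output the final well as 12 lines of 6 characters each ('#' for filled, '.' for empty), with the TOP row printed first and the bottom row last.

Answer: ......
......
......
......
......
......
......
.##...
.##...
..###.
..##..
###...

Derivation:
Drop 1: L rot0 at col 0 lands with bottom-row=0; cleared 0 line(s) (total 0); column heights now [1 1 2 0 0 0], max=2
Drop 2: T rot2 at col 2 lands with bottom-row=1; cleared 0 line(s) (total 0); column heights now [1 1 3 3 3 0], max=3
Drop 3: O rot3 at col 1 lands with bottom-row=3; cleared 0 line(s) (total 0); column heights now [1 5 5 3 3 0], max=5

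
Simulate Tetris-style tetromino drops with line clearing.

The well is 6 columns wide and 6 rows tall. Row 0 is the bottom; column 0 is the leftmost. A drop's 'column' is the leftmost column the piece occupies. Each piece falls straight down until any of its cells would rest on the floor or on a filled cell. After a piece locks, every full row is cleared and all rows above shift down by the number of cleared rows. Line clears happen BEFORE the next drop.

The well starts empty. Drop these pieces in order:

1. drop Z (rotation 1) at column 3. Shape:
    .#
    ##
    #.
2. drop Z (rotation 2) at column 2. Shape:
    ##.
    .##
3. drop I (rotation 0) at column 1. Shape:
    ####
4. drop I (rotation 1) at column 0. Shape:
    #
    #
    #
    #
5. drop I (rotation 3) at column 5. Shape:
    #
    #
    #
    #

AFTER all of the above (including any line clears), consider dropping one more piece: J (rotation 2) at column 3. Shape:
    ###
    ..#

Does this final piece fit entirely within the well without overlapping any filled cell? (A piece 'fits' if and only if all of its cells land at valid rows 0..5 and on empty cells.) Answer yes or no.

Drop 1: Z rot1 at col 3 lands with bottom-row=0; cleared 0 line(s) (total 0); column heights now [0 0 0 2 3 0], max=3
Drop 2: Z rot2 at col 2 lands with bottom-row=3; cleared 0 line(s) (total 0); column heights now [0 0 5 5 4 0], max=5
Drop 3: I rot0 at col 1 lands with bottom-row=5; cleared 0 line(s) (total 0); column heights now [0 6 6 6 6 0], max=6
Drop 4: I rot1 at col 0 lands with bottom-row=0; cleared 0 line(s) (total 0); column heights now [4 6 6 6 6 0], max=6
Drop 5: I rot3 at col 5 lands with bottom-row=0; cleared 0 line(s) (total 0); column heights now [4 6 6 6 6 4], max=6
Test piece J rot2 at col 3 (width 3): heights before test = [4 6 6 6 6 4]; fits = False

Answer: no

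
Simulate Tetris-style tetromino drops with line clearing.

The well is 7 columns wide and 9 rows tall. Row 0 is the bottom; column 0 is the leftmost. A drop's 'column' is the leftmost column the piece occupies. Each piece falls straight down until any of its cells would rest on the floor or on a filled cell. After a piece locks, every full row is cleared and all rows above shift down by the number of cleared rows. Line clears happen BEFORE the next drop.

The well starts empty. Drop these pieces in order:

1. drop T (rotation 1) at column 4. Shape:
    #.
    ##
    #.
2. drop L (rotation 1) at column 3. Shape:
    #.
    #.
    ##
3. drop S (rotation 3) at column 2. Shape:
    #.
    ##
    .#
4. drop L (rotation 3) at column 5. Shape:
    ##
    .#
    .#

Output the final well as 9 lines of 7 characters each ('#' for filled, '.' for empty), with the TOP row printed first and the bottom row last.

Drop 1: T rot1 at col 4 lands with bottom-row=0; cleared 0 line(s) (total 0); column heights now [0 0 0 0 3 2 0], max=3
Drop 2: L rot1 at col 3 lands with bottom-row=3; cleared 0 line(s) (total 0); column heights now [0 0 0 6 4 2 0], max=6
Drop 3: S rot3 at col 2 lands with bottom-row=6; cleared 0 line(s) (total 0); column heights now [0 0 9 8 4 2 0], max=9
Drop 4: L rot3 at col 5 lands with bottom-row=0; cleared 0 line(s) (total 0); column heights now [0 0 9 8 4 3 3], max=9

Answer: ..#....
..##...
...#...
...#...
...#...
...##..
....###
....###
....#.#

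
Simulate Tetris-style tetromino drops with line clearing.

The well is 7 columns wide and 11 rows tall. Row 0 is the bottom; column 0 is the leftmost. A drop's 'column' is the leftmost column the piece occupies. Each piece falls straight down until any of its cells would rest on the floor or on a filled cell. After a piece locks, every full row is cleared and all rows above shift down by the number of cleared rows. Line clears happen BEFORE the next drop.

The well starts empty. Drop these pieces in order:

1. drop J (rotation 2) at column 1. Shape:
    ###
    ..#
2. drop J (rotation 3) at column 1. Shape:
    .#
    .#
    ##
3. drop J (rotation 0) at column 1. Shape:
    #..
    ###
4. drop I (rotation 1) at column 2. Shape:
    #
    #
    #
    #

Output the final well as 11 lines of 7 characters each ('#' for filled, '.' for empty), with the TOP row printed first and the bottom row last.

Answer: .......
..#....
..#....
..#....
.##....
.###...
..#....
..#....
.##....
.###...
...#...

Derivation:
Drop 1: J rot2 at col 1 lands with bottom-row=0; cleared 0 line(s) (total 0); column heights now [0 2 2 2 0 0 0], max=2
Drop 2: J rot3 at col 1 lands with bottom-row=2; cleared 0 line(s) (total 0); column heights now [0 3 5 2 0 0 0], max=5
Drop 3: J rot0 at col 1 lands with bottom-row=5; cleared 0 line(s) (total 0); column heights now [0 7 6 6 0 0 0], max=7
Drop 4: I rot1 at col 2 lands with bottom-row=6; cleared 0 line(s) (total 0); column heights now [0 7 10 6 0 0 0], max=10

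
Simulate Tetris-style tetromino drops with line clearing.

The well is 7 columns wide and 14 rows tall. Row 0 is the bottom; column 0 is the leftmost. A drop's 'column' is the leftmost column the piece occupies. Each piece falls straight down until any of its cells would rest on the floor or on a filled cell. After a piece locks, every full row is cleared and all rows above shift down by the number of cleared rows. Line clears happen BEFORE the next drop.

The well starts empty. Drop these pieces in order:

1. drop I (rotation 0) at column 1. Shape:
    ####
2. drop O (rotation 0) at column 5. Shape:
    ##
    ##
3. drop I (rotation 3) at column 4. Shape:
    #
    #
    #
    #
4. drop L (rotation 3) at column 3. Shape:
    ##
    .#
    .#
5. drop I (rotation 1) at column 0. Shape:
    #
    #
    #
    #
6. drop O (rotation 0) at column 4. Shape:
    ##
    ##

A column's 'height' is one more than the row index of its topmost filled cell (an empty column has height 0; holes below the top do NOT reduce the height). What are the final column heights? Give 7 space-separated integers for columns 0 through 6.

Answer: 3 0 0 7 9 9 1

Derivation:
Drop 1: I rot0 at col 1 lands with bottom-row=0; cleared 0 line(s) (total 0); column heights now [0 1 1 1 1 0 0], max=1
Drop 2: O rot0 at col 5 lands with bottom-row=0; cleared 0 line(s) (total 0); column heights now [0 1 1 1 1 2 2], max=2
Drop 3: I rot3 at col 4 lands with bottom-row=1; cleared 0 line(s) (total 0); column heights now [0 1 1 1 5 2 2], max=5
Drop 4: L rot3 at col 3 lands with bottom-row=5; cleared 0 line(s) (total 0); column heights now [0 1 1 8 8 2 2], max=8
Drop 5: I rot1 at col 0 lands with bottom-row=0; cleared 1 line(s) (total 1); column heights now [3 0 0 7 7 1 1], max=7
Drop 6: O rot0 at col 4 lands with bottom-row=7; cleared 0 line(s) (total 1); column heights now [3 0 0 7 9 9 1], max=9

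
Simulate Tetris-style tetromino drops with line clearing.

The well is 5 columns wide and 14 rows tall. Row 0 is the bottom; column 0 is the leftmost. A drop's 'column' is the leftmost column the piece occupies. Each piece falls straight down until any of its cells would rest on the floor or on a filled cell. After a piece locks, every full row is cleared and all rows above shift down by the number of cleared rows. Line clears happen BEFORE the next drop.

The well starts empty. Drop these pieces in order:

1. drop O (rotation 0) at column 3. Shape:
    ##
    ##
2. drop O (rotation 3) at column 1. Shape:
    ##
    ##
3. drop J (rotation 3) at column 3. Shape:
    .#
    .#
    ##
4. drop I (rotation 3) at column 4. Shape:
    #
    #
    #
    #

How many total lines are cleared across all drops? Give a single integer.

Drop 1: O rot0 at col 3 lands with bottom-row=0; cleared 0 line(s) (total 0); column heights now [0 0 0 2 2], max=2
Drop 2: O rot3 at col 1 lands with bottom-row=0; cleared 0 line(s) (total 0); column heights now [0 2 2 2 2], max=2
Drop 3: J rot3 at col 3 lands with bottom-row=2; cleared 0 line(s) (total 0); column heights now [0 2 2 3 5], max=5
Drop 4: I rot3 at col 4 lands with bottom-row=5; cleared 0 line(s) (total 0); column heights now [0 2 2 3 9], max=9

Answer: 0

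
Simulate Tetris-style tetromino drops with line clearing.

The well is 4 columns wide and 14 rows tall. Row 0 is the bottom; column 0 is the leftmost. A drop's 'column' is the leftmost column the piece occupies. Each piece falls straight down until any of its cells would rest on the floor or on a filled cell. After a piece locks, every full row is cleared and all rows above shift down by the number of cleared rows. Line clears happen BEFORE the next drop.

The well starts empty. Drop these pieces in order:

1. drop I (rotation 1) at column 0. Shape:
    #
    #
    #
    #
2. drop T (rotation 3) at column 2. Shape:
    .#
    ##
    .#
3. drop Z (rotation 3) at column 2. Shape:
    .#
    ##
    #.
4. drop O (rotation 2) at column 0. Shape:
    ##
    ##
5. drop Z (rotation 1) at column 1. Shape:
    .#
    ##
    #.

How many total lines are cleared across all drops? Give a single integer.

Answer: 0

Derivation:
Drop 1: I rot1 at col 0 lands with bottom-row=0; cleared 0 line(s) (total 0); column heights now [4 0 0 0], max=4
Drop 2: T rot3 at col 2 lands with bottom-row=0; cleared 0 line(s) (total 0); column heights now [4 0 2 3], max=4
Drop 3: Z rot3 at col 2 lands with bottom-row=2; cleared 0 line(s) (total 0); column heights now [4 0 4 5], max=5
Drop 4: O rot2 at col 0 lands with bottom-row=4; cleared 0 line(s) (total 0); column heights now [6 6 4 5], max=6
Drop 5: Z rot1 at col 1 lands with bottom-row=6; cleared 0 line(s) (total 0); column heights now [6 8 9 5], max=9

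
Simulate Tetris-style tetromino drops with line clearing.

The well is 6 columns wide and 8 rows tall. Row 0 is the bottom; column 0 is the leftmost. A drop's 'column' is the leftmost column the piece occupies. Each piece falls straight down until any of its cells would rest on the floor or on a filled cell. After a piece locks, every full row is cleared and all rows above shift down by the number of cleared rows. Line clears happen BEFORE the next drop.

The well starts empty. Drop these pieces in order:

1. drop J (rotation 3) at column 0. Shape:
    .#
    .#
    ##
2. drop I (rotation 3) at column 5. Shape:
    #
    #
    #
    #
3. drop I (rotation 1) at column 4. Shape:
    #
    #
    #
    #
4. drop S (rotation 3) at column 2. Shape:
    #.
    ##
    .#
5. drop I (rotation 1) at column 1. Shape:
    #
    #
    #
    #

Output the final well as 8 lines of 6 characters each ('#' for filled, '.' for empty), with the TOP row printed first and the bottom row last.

Drop 1: J rot3 at col 0 lands with bottom-row=0; cleared 0 line(s) (total 0); column heights now [1 3 0 0 0 0], max=3
Drop 2: I rot3 at col 5 lands with bottom-row=0; cleared 0 line(s) (total 0); column heights now [1 3 0 0 0 4], max=4
Drop 3: I rot1 at col 4 lands with bottom-row=0; cleared 0 line(s) (total 0); column heights now [1 3 0 0 4 4], max=4
Drop 4: S rot3 at col 2 lands with bottom-row=0; cleared 0 line(s) (total 0); column heights now [1 3 3 2 4 4], max=4
Drop 5: I rot1 at col 1 lands with bottom-row=3; cleared 0 line(s) (total 0); column heights now [1 7 3 2 4 4], max=7

Answer: ......
.#....
.#....
.#....
.#..##
.##.##
.#####
##.###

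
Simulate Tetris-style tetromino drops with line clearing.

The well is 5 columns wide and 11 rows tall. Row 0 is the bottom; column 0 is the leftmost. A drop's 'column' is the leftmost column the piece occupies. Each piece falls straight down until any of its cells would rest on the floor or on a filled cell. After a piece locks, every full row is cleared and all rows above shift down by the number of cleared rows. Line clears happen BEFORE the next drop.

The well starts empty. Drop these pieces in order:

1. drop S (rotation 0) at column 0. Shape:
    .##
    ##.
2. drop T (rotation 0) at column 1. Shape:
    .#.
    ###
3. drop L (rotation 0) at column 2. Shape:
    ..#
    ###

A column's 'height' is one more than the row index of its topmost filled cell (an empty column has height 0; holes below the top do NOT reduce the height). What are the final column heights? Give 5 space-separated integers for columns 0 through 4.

Answer: 1 3 5 5 6

Derivation:
Drop 1: S rot0 at col 0 lands with bottom-row=0; cleared 0 line(s) (total 0); column heights now [1 2 2 0 0], max=2
Drop 2: T rot0 at col 1 lands with bottom-row=2; cleared 0 line(s) (total 0); column heights now [1 3 4 3 0], max=4
Drop 3: L rot0 at col 2 lands with bottom-row=4; cleared 0 line(s) (total 0); column heights now [1 3 5 5 6], max=6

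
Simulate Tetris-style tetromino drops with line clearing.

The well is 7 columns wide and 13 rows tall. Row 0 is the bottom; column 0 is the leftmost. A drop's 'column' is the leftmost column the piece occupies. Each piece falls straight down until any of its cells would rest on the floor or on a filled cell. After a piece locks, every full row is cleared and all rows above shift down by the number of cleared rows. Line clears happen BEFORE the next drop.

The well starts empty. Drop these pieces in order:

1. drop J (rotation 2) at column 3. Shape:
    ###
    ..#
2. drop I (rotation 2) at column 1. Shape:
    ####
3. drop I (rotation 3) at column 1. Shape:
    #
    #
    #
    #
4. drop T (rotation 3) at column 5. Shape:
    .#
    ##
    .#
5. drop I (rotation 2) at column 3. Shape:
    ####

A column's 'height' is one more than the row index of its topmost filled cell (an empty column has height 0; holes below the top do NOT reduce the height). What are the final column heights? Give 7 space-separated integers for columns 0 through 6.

Drop 1: J rot2 at col 3 lands with bottom-row=0; cleared 0 line(s) (total 0); column heights now [0 0 0 2 2 2 0], max=2
Drop 2: I rot2 at col 1 lands with bottom-row=2; cleared 0 line(s) (total 0); column heights now [0 3 3 3 3 2 0], max=3
Drop 3: I rot3 at col 1 lands with bottom-row=3; cleared 0 line(s) (total 0); column heights now [0 7 3 3 3 2 0], max=7
Drop 4: T rot3 at col 5 lands with bottom-row=1; cleared 0 line(s) (total 0); column heights now [0 7 3 3 3 3 4], max=7
Drop 5: I rot2 at col 3 lands with bottom-row=4; cleared 0 line(s) (total 0); column heights now [0 7 3 5 5 5 5], max=7

Answer: 0 7 3 5 5 5 5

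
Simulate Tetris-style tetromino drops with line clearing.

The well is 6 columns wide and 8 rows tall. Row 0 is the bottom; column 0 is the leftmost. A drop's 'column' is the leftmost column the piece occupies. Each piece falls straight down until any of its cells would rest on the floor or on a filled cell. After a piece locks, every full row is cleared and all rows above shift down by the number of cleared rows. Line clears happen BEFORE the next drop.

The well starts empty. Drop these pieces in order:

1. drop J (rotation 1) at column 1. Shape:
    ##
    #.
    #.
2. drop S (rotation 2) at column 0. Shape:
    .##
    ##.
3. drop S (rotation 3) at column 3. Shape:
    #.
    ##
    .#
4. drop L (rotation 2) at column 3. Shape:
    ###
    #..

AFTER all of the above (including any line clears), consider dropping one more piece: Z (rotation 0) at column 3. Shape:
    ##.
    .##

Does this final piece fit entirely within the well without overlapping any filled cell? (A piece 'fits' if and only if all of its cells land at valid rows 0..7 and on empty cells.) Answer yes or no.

Answer: yes

Derivation:
Drop 1: J rot1 at col 1 lands with bottom-row=0; cleared 0 line(s) (total 0); column heights now [0 3 3 0 0 0], max=3
Drop 2: S rot2 at col 0 lands with bottom-row=3; cleared 0 line(s) (total 0); column heights now [4 5 5 0 0 0], max=5
Drop 3: S rot3 at col 3 lands with bottom-row=0; cleared 0 line(s) (total 0); column heights now [4 5 5 3 2 0], max=5
Drop 4: L rot2 at col 3 lands with bottom-row=3; cleared 0 line(s) (total 0); column heights now [4 5 5 5 5 5], max=5
Test piece Z rot0 at col 3 (width 3): heights before test = [4 5 5 5 5 5]; fits = True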